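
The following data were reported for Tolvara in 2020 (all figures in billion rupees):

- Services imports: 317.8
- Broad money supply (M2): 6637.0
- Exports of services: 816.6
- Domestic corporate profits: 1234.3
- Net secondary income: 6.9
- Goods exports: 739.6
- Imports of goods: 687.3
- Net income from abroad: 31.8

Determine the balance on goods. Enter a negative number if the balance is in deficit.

Goods balance = 739.6 - 687.3 = 52.3

52.3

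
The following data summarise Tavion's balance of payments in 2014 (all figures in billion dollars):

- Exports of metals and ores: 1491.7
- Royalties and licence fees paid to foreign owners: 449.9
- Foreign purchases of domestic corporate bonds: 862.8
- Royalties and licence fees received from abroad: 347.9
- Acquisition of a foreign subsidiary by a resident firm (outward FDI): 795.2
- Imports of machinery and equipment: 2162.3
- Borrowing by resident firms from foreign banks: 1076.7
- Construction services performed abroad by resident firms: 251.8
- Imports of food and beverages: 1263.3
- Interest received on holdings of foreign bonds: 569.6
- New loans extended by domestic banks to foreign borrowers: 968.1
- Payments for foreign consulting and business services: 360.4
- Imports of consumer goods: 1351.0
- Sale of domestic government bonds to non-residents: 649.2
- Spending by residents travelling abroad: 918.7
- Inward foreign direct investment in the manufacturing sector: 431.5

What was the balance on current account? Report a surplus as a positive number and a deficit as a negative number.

Goods: 1491.7 - 1351.0 - 1263.3 - 2162.3 = -3284.9
Services: -918.7 + 251.8 + 347.9 - 360.4 - 449.9 = -1129.3
Primary income: 569.6
Current account = (-3284.9) + (-1129.3) + 569.6 = -3844.6
(Excluded from the current account — financial account: foreign purchases of domestic corporate bonds 862.8, acquisition of a foreign subsidiary by a resident firm (outward FDI) 795.2, borrowing by resident firms from foreign banks 1076.7, new loans extended by domestic banks to foreign borrowers 968.1, sale of domestic government bonds to non-residents 649.2, inward foreign direct investment in the manufacturing sector 431.5.)

-3844.6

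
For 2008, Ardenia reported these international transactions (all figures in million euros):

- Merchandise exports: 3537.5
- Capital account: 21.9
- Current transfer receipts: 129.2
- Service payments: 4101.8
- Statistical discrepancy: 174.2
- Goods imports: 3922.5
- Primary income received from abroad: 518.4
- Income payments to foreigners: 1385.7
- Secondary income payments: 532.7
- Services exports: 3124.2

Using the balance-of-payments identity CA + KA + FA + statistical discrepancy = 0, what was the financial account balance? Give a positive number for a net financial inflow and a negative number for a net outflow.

Goods balance = 3537.5 - 3922.5 = -385.0
Services balance = 3124.2 - 4101.8 = -977.6
Trade balance (goods + services) = -385.0 + (-977.6) = -1362.6
Net primary income = 518.4 - 1385.7 = -867.3
Net secondary income = 129.2 - 532.7 = -403.5
Current account = -1362.6 + (-867.3) + (-403.5) = -2633.4
Financial account = -(-2633.4 + 21.9 + 174.2) = 2437.3

2437.3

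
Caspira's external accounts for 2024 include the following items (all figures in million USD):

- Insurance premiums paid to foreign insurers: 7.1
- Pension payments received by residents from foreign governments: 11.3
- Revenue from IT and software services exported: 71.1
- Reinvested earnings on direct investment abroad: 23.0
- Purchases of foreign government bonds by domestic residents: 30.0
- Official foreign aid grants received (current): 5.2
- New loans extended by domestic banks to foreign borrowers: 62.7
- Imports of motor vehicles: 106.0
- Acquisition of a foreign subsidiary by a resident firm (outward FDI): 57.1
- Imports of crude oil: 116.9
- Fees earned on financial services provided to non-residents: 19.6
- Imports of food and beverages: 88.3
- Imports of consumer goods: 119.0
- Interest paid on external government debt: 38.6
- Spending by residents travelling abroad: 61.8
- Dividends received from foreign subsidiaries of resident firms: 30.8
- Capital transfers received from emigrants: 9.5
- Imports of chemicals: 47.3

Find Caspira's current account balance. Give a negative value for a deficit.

-424.0

Goods: -88.3 - 47.3 - 119.0 - 116.9 - 106.0 = -477.5
Services: 71.1 - 61.8 - 7.1 + 19.6 = 21.8
Primary income: 30.8 - 38.6 + 23.0 = 15.2
Secondary income: 5.2 + 11.3 = 16.5
Current account = (-477.5) + 21.8 + 15.2 + 16.5 = -424.0
(Excluded from the current account — financial account: purchases of foreign government bonds by domestic residents 30.0, new loans extended by domestic banks to foreign borrowers 62.7, acquisition of a foreign subsidiary by a resident firm (outward FDI) 57.1; capital account: capital transfers received from emigrants 9.5.)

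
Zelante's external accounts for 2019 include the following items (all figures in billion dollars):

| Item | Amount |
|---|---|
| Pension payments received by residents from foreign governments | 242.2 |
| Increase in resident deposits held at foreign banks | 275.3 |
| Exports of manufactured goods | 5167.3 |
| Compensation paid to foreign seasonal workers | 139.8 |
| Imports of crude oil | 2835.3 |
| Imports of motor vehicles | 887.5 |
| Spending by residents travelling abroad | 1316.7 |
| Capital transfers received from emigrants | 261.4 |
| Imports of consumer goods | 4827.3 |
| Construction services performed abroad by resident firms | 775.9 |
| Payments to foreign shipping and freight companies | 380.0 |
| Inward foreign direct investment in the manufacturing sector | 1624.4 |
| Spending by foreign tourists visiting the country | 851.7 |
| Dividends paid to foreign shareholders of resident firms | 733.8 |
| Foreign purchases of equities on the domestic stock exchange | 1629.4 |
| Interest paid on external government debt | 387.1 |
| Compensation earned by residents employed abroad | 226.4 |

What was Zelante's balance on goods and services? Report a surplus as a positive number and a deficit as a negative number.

Goods: -2835.3 - 887.5 + 5167.3 - 4827.3 = -3382.8
Services: 775.9 - 380.0 + 851.7 - 1316.7 = -69.1
Trade balance = -3382.8 + (-69.1) = -3451.9
(Excluded from the trade balance — secondary income: pension payments received by residents from foreign governments 242.2; financial account: increase in resident deposits held at foreign banks 275.3, inward foreign direct investment in the manufacturing sector 1624.4, foreign purchases of equities on the domestic stock exchange 1629.4; primary income: compensation paid to foreign seasonal workers 139.8, dividends paid to foreign shareholders of resident firms 733.8, interest paid on external government debt 387.1, compensation earned by residents employed abroad 226.4; capital account: capital transfers received from emigrants 261.4.)

-3451.9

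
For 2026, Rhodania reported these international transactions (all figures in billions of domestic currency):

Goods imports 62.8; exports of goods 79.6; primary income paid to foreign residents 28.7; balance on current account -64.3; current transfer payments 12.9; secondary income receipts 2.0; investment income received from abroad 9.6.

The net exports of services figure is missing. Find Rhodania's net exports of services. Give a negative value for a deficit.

Current account = goods balance + services balance + net primary income + net secondary income
Sum of the known components = -13.2
Net exports of services = CA - (known components) = -64.3 - (-13.2) = -51.1

-51.1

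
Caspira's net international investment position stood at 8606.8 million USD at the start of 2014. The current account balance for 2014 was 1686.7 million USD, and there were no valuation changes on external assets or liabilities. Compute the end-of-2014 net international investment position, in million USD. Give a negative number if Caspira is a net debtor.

10293.5

With no valuation effects, change in NIIP = current account = 1686.7
End-of-year NIIP = 8606.8 + 1686.7 = 10293.5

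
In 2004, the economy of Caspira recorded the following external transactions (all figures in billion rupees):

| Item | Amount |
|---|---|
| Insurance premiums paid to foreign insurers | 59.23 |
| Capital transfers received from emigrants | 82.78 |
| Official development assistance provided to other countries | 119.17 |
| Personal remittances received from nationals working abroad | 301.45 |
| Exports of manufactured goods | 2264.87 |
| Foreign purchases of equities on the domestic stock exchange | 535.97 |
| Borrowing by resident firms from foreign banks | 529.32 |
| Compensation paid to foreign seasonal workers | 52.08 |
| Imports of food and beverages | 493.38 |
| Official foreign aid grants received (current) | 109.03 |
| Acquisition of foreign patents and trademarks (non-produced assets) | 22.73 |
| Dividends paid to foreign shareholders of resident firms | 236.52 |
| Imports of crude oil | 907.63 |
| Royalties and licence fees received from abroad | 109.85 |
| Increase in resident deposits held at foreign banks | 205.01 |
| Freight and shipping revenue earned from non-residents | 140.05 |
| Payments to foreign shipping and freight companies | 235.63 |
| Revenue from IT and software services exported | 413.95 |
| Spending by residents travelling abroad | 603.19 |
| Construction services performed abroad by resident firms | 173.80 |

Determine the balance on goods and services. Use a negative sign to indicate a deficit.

Goods: -493.38 + 2264.87 - 907.63 = 863.86
Services: -235.63 + 109.85 + 413.95 + 140.05 - 59.23 + 173.80 - 603.19 = -60.40
Trade balance = 863.86 + (-60.40) = 803.46
(Excluded from the trade balance — capital account: capital transfers received from emigrants 82.78, acquisition of foreign patents and trademarks (non-produced assets) 22.73; secondary income: official development assistance provided to other countries 119.17, personal remittances received from nationals working abroad 301.45, official foreign aid grants received (current) 109.03; financial account: foreign purchases of equities on the domestic stock exchange 535.97, borrowing by resident firms from foreign banks 529.32, increase in resident deposits held at foreign banks 205.01; primary income: compensation paid to foreign seasonal workers 52.08, dividends paid to foreign shareholders of resident firms 236.52.)

803.46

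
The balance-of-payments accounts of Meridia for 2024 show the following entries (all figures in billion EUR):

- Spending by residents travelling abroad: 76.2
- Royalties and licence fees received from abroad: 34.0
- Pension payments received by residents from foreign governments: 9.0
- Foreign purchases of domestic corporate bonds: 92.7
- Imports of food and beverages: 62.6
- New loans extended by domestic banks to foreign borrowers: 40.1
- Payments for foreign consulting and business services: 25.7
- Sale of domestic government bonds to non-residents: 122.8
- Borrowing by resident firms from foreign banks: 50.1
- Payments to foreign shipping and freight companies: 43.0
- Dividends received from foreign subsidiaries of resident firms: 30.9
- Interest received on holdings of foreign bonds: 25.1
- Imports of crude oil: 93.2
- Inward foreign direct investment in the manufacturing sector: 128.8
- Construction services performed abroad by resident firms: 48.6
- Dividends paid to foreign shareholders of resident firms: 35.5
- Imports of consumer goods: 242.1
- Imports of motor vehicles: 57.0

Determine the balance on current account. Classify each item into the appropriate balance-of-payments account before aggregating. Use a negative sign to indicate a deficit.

Goods: -62.6 - 93.2 - 57.0 - 242.1 = -454.9
Services: -25.7 + 34.0 - 43.0 + 48.6 - 76.2 = -62.3
Primary income: 25.1 + 30.9 - 35.5 = 20.5
Secondary income: 9.0
Current account = (-454.9) + (-62.3) + 20.5 + 9.0 = -487.7
(Excluded from the current account — financial account: foreign purchases of domestic corporate bonds 92.7, new loans extended by domestic banks to foreign borrowers 40.1, sale of domestic government bonds to non-residents 122.8, borrowing by resident firms from foreign banks 50.1, inward foreign direct investment in the manufacturing sector 128.8.)

-487.7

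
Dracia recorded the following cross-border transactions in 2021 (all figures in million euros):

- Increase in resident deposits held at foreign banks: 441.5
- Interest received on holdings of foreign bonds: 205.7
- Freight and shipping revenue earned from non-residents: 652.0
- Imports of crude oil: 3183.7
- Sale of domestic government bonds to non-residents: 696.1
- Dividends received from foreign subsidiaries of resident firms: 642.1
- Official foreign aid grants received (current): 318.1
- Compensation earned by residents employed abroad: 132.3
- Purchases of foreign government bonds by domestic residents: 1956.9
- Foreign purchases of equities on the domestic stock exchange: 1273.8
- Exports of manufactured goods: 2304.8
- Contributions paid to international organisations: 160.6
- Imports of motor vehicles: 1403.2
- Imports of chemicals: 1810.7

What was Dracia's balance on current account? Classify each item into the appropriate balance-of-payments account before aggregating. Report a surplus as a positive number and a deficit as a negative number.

-2303.2

Goods: 2304.8 - 1810.7 - 3183.7 - 1403.2 = -4092.8
Services: 652.0
Primary income: 205.7 + 642.1 + 132.3 = 980.1
Secondary income: 318.1 - 160.6 = 157.5
Current account = (-4092.8) + 652.0 + 980.1 + 157.5 = -2303.2
(Excluded from the current account — financial account: increase in resident deposits held at foreign banks 441.5, sale of domestic government bonds to non-residents 696.1, purchases of foreign government bonds by domestic residents 1956.9, foreign purchases of equities on the domestic stock exchange 1273.8.)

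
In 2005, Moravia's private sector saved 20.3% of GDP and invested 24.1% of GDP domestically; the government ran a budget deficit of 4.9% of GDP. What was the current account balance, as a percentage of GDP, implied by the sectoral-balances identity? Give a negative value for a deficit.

By the sectoral-balances identity, CA = (S_private - I) + (T - G).
Private balance = 20.3 - 24.1 = -3.8
Government balance (T - G) = -4.9
CA = -3.8 + (-4.9) = -8.7

-8.7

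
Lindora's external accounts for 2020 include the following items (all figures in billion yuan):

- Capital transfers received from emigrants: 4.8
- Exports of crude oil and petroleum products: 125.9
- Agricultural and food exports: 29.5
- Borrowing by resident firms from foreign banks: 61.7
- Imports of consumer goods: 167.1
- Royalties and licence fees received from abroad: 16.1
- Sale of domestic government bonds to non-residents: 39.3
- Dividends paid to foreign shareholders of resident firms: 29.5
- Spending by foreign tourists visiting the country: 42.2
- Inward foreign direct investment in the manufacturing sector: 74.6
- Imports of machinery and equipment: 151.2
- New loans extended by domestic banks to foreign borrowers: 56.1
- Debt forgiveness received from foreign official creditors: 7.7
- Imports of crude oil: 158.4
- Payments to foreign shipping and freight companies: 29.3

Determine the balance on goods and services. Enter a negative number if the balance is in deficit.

Goods: 29.5 - 167.1 + 125.9 - 151.2 - 158.4 = -321.3
Services: -29.3 + 16.1 + 42.2 = 29.0
Trade balance = -321.3 + 29.0 = -292.3
(Excluded from the trade balance — capital account: capital transfers received from emigrants 4.8, debt forgiveness received from foreign official creditors 7.7; financial account: borrowing by resident firms from foreign banks 61.7, sale of domestic government bonds to non-residents 39.3, inward foreign direct investment in the manufacturing sector 74.6, new loans extended by domestic banks to foreign borrowers 56.1; primary income: dividends paid to foreign shareholders of resident firms 29.5.)

-292.3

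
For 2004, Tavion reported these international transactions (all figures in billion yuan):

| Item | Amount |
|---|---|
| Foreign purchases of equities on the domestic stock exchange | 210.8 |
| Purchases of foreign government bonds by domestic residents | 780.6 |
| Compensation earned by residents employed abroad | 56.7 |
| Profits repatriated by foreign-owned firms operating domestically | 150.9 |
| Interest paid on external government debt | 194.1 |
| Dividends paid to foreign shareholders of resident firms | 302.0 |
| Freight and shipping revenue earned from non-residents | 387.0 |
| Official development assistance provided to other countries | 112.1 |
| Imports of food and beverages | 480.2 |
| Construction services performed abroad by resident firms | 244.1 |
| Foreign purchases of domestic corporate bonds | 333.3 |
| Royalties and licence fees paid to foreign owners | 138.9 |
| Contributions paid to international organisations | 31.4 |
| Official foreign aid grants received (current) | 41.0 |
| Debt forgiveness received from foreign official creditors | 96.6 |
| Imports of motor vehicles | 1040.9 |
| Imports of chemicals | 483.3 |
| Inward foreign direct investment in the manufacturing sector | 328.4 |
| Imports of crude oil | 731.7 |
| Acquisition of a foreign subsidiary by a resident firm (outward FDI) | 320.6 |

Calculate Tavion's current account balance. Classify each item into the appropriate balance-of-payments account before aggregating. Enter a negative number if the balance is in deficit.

Goods: -480.2 - 1040.9 - 483.3 - 731.7 = -2736.1
Services: -138.9 + 387.0 + 244.1 = 492.2
Primary income: 56.7 - 194.1 - 150.9 - 302.0 = -590.3
Secondary income: 41.0 - 31.4 - 112.1 = -102.5
Current account = (-2736.1) + 492.2 + (-590.3) + (-102.5) = -2936.7
(Excluded from the current account — financial account: foreign purchases of equities on the domestic stock exchange 210.8, purchases of foreign government bonds by domestic residents 780.6, foreign purchases of domestic corporate bonds 333.3, inward foreign direct investment in the manufacturing sector 328.4, acquisition of a foreign subsidiary by a resident firm (outward FDI) 320.6; capital account: debt forgiveness received from foreign official creditors 96.6.)

-2936.7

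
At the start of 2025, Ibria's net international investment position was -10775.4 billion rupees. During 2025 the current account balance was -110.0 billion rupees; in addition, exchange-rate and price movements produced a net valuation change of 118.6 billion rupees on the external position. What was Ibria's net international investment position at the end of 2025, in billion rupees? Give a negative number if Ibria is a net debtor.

-10766.8

Change in NIIP = current account + net valuation change = -110.0 + 118.6 = 8.6
End-of-year NIIP = -10775.4 + 8.6 = -10766.8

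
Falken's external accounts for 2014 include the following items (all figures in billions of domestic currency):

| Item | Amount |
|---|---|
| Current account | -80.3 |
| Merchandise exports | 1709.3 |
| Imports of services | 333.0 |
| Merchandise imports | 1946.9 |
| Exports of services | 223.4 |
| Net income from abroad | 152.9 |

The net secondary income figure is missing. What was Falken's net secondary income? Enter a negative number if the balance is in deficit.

Current account = goods balance + services balance + net primary income + net secondary income
Sum of the known components = -194.3
Net secondary income = CA - (known components) = -80.3 - (-194.3) = 114.0

114.0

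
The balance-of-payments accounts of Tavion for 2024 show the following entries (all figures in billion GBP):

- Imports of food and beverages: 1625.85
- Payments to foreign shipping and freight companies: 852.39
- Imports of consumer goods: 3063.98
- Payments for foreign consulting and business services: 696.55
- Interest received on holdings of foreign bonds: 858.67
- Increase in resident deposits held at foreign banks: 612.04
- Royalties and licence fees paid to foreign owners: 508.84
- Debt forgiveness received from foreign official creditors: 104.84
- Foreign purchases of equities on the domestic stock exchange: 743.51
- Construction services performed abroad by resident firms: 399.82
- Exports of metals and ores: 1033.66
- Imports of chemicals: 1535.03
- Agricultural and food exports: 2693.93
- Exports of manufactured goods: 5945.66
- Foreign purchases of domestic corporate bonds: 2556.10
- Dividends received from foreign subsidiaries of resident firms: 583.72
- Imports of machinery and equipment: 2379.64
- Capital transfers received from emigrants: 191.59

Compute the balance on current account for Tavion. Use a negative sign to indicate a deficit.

853.18

Goods: -2379.64 + 2693.93 - 1625.85 - 3063.98 + 1033.66 - 1535.03 + 5945.66 = 1068.75
Services: -508.84 + 399.82 - 696.55 - 852.39 = -1657.96
Primary income: 858.67 + 583.72 = 1442.39
Current account = 1068.75 + (-1657.96) + 1442.39 = 853.18
(Excluded from the current account — financial account: increase in resident deposits held at foreign banks 612.04, foreign purchases of equities on the domestic stock exchange 743.51, foreign purchases of domestic corporate bonds 2556.10; capital account: debt forgiveness received from foreign official creditors 104.84, capital transfers received from emigrants 191.59.)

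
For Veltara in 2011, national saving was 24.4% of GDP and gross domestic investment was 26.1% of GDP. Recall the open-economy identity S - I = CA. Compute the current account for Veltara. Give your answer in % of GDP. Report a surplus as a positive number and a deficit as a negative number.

-1.7

CA = S - I = 24.4 - 26.1 = -1.7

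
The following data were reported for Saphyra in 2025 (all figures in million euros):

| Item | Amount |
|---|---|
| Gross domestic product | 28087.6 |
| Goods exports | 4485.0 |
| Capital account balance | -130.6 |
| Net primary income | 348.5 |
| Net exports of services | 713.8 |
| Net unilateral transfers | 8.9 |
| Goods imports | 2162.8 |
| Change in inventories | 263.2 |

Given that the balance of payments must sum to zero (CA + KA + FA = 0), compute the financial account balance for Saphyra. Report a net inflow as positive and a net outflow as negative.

-3262.8

Goods balance = 4485.0 - 2162.8 = 2322.2
Services balance = 713.8
Trade balance (goods + services) = 2322.2 + 713.8 = 3036.0
Net primary income = 348.5
Net secondary income = 8.9
Current account = 3036.0 + 348.5 + 8.9 = 3393.4
Financial account = -(3393.4 + (-130.6)) = -3262.8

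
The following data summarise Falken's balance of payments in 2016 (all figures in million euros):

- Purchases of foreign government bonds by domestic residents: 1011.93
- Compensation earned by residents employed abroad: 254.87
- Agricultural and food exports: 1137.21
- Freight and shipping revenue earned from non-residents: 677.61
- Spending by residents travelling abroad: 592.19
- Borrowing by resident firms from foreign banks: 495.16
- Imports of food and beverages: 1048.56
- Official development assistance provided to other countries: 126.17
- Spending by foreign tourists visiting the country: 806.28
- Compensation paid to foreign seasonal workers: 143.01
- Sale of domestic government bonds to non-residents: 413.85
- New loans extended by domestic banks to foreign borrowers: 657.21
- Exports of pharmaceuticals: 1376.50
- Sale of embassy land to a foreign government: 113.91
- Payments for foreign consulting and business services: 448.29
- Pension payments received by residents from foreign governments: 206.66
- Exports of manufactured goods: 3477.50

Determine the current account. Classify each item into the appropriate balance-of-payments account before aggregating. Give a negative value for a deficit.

Goods: 1376.50 + 1137.21 - 1048.56 + 3477.50 = 4942.65
Services: 677.61 + 806.28 - 448.29 - 592.19 = 443.41
Primary income: -143.01 + 254.87 = 111.86
Secondary income: -126.17 + 206.66 = 80.49
Current account = 4942.65 + 443.41 + 111.86 + 80.49 = 5578.41
(Excluded from the current account — financial account: purchases of foreign government bonds by domestic residents 1011.93, borrowing by resident firms from foreign banks 495.16, sale of domestic government bonds to non-residents 413.85, new loans extended by domestic banks to foreign borrowers 657.21; capital account: sale of embassy land to a foreign government 113.91.)

5578.41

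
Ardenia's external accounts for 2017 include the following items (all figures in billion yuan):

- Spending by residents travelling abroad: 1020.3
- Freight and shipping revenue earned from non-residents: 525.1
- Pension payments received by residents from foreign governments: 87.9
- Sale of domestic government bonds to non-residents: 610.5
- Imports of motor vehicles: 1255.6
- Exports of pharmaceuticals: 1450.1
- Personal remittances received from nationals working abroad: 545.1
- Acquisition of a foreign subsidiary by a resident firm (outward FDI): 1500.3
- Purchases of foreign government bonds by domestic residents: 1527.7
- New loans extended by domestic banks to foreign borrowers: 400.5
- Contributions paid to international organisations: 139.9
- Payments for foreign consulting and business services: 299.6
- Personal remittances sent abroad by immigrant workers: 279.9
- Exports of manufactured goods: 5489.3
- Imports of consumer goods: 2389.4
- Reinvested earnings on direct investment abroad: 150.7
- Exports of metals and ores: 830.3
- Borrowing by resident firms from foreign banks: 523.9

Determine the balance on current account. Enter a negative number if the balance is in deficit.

3693.8

Goods: 5489.3 - 1255.6 - 2389.4 + 1450.1 + 830.3 = 4124.7
Services: 525.1 - 299.6 - 1020.3 = -794.8
Primary income: 150.7
Secondary income: 87.9 - 139.9 + 545.1 - 279.9 = 213.2
Current account = 4124.7 + (-794.8) + 150.7 + 213.2 = 3693.8
(Excluded from the current account — financial account: sale of domestic government bonds to non-residents 610.5, acquisition of a foreign subsidiary by a resident firm (outward FDI) 1500.3, purchases of foreign government bonds by domestic residents 1527.7, new loans extended by domestic banks to foreign borrowers 400.5, borrowing by resident firms from foreign banks 523.9.)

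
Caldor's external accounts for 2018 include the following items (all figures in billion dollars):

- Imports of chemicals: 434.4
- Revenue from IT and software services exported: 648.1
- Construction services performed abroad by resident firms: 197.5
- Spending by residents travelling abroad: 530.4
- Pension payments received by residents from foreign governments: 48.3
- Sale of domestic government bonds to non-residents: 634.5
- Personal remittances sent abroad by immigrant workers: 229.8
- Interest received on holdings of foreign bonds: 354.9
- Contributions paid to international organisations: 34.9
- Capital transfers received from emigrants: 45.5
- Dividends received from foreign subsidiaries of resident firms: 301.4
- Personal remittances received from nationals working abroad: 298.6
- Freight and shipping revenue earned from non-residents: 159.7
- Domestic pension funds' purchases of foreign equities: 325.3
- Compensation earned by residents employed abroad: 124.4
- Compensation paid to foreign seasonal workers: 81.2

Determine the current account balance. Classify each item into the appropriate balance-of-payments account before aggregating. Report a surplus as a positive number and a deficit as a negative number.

Goods: -434.4
Services: 159.7 + 648.1 + 197.5 - 530.4 = 474.9
Primary income: 354.9 + 124.4 + 301.4 - 81.2 = 699.5
Secondary income: 48.3 + 298.6 - 229.8 - 34.9 = 82.2
Current account = (-434.4) + 474.9 + 699.5 + 82.2 = 822.2
(Excluded from the current account — financial account: sale of domestic government bonds to non-residents 634.5, domestic pension funds' purchases of foreign equities 325.3; capital account: capital transfers received from emigrants 45.5.)

822.2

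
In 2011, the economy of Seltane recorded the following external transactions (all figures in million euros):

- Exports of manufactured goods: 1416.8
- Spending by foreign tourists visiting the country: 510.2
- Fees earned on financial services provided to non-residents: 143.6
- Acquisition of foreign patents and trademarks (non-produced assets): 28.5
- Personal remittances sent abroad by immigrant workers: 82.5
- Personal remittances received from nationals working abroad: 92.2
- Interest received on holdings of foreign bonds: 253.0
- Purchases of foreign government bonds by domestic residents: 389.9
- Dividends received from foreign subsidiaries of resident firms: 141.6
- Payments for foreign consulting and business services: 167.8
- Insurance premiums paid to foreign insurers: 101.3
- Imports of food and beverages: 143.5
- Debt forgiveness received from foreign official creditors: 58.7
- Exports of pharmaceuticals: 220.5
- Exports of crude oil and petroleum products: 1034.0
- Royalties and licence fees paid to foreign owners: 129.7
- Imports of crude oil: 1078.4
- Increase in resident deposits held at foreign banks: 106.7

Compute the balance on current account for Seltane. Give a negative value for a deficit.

Goods: 1416.8 + 1034.0 - 1078.4 - 143.5 + 220.5 = 1449.4
Services: 510.2 - 101.3 + 143.6 - 167.8 - 129.7 = 255.0
Primary income: 141.6 + 253.0 = 394.6
Secondary income: 92.2 - 82.5 = 9.7
Current account = 1449.4 + 255.0 + 394.6 + 9.7 = 2108.7
(Excluded from the current account — capital account: acquisition of foreign patents and trademarks (non-produced assets) 28.5, debt forgiveness received from foreign official creditors 58.7; financial account: purchases of foreign government bonds by domestic residents 389.9, increase in resident deposits held at foreign banks 106.7.)

2108.7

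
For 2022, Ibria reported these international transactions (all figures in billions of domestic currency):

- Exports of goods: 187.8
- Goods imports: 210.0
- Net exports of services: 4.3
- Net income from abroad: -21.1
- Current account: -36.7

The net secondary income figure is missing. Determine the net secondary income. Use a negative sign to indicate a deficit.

2.3

Current account = goods balance + services balance + net primary income + net secondary income
Sum of the known components = -39.0
Net secondary income = CA - (known components) = -36.7 - (-39.0) = 2.3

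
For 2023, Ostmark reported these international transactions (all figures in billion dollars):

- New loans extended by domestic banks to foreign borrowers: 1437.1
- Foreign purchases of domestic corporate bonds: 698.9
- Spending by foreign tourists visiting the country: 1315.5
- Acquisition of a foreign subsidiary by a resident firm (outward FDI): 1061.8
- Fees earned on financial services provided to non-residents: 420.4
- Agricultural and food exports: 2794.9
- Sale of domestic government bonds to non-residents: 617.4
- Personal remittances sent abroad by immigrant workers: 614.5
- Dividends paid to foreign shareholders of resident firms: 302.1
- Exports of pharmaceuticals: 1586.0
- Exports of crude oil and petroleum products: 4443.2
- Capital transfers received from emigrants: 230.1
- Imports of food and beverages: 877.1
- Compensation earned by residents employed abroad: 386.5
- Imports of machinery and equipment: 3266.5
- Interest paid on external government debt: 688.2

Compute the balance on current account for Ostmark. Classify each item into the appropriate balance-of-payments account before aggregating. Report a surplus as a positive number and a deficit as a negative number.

5198.1

Goods: 4443.2 + 1586.0 - 3266.5 - 877.1 + 2794.9 = 4680.5
Services: 1315.5 + 420.4 = 1735.9
Primary income: -688.2 - 302.1 + 386.5 = -603.8
Secondary income: -614.5
Current account = 4680.5 + 1735.9 + (-603.8) + (-614.5) = 5198.1
(Excluded from the current account — financial account: new loans extended by domestic banks to foreign borrowers 1437.1, foreign purchases of domestic corporate bonds 698.9, acquisition of a foreign subsidiary by a resident firm (outward FDI) 1061.8, sale of domestic government bonds to non-residents 617.4; capital account: capital transfers received from emigrants 230.1.)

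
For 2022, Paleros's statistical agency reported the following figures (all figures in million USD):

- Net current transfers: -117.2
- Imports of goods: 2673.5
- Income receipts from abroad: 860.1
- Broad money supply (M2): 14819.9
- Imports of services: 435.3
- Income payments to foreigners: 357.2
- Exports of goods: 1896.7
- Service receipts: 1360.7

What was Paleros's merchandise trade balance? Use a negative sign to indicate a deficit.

-776.8

Goods balance = 1896.7 - 2673.5 = -776.8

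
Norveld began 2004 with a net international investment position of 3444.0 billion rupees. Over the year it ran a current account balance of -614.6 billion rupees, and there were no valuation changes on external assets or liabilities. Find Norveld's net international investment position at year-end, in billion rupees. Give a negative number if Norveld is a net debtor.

With no valuation effects, change in NIIP = current account = -614.6
End-of-year NIIP = 3444.0 + (-614.6) = 2829.4

2829.4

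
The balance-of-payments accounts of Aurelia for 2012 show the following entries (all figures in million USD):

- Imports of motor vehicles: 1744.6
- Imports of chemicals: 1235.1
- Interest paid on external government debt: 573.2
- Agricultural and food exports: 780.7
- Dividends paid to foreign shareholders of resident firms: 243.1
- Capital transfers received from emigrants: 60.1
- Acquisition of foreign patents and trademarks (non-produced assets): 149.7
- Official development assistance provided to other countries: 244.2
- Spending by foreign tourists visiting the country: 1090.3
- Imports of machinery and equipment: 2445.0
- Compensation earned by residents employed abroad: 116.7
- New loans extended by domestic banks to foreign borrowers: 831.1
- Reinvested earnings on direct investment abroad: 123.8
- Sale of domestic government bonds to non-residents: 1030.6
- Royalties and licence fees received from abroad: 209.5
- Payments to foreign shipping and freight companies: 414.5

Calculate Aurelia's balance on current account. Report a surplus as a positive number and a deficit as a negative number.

Goods: -1744.6 - 1235.1 + 780.7 - 2445.0 = -4644.0
Services: 209.5 - 414.5 + 1090.3 = 885.3
Primary income: -573.2 + 123.8 + 116.7 - 243.1 = -575.8
Secondary income: -244.2
Current account = (-4644.0) + 885.3 + (-575.8) + (-244.2) = -4578.7
(Excluded from the current account — capital account: capital transfers received from emigrants 60.1, acquisition of foreign patents and trademarks (non-produced assets) 149.7; financial account: new loans extended by domestic banks to foreign borrowers 831.1, sale of domestic government bonds to non-residents 1030.6.)

-4578.7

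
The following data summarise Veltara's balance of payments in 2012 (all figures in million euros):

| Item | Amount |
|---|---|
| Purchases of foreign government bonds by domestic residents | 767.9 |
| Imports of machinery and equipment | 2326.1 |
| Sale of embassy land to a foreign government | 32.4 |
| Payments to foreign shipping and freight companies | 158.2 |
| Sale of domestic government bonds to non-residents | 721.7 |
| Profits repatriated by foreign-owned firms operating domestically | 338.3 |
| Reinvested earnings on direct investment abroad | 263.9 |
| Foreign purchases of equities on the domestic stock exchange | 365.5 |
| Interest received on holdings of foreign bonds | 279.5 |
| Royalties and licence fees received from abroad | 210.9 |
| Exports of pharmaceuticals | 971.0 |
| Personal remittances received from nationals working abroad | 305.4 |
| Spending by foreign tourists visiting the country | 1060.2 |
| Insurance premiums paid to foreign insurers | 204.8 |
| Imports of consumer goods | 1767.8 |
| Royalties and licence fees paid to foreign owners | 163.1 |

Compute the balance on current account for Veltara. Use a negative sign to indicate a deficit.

Goods: 971.0 - 2326.1 - 1767.8 = -3122.9
Services: 1060.2 + 210.9 - 158.2 - 204.8 - 163.1 = 745.0
Primary income: 263.9 - 338.3 + 279.5 = 205.1
Secondary income: 305.4
Current account = (-3122.9) + 745.0 + 205.1 + 305.4 = -1867.4
(Excluded from the current account — financial account: purchases of foreign government bonds by domestic residents 767.9, sale of domestic government bonds to non-residents 721.7, foreign purchases of equities on the domestic stock exchange 365.5; capital account: sale of embassy land to a foreign government 32.4.)

-1867.4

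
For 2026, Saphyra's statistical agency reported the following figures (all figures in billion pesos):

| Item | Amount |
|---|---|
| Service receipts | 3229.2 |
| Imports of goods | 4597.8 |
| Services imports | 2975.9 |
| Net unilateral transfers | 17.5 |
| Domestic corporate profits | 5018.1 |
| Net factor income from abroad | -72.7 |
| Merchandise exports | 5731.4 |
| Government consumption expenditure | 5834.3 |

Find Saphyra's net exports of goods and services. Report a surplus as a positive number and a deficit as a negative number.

1386.9

Goods balance = 5731.4 - 4597.8 = 1133.6
Services balance = 3229.2 - 2975.9 = 253.3
Trade balance (goods + services) = 1133.6 + 253.3 = 1386.9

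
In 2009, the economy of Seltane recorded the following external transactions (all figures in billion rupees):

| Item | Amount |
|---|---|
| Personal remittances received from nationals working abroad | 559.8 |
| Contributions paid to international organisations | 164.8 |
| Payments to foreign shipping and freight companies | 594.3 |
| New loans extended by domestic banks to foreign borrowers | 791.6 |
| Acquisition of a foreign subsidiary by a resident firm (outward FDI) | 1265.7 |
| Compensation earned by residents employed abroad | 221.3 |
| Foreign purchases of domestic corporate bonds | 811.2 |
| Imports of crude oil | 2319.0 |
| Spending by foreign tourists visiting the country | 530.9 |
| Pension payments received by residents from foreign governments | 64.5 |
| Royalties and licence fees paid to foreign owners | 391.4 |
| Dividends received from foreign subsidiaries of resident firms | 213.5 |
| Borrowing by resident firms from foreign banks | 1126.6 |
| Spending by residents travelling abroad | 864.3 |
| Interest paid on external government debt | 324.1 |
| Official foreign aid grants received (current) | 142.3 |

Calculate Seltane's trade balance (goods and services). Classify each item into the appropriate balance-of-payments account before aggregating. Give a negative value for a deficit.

Goods: -2319.0
Services: -594.3 - 391.4 + 530.9 - 864.3 = -1319.1
Trade balance = -2319.0 + (-1319.1) = -3638.1
(Excluded from the trade balance — secondary income: personal remittances received from nationals working abroad 559.8, contributions paid to international organisations 164.8, pension payments received by residents from foreign governments 64.5, official foreign aid grants received (current) 142.3; financial account: new loans extended by domestic banks to foreign borrowers 791.6, acquisition of a foreign subsidiary by a resident firm (outward FDI) 1265.7, foreign purchases of domestic corporate bonds 811.2, borrowing by resident firms from foreign banks 1126.6; primary income: compensation earned by residents employed abroad 221.3, dividends received from foreign subsidiaries of resident firms 213.5, interest paid on external government debt 324.1.)

-3638.1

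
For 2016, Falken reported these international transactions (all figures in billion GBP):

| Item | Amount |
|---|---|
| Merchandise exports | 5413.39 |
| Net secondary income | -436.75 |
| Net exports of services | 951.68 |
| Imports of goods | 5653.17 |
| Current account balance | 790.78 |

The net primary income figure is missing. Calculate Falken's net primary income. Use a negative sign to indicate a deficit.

Current account = goods balance + services balance + net primary income + net secondary income
Sum of the known components = 275.15
Net primary income = CA - (known components) = 790.78 - 275.15 = 515.63

515.63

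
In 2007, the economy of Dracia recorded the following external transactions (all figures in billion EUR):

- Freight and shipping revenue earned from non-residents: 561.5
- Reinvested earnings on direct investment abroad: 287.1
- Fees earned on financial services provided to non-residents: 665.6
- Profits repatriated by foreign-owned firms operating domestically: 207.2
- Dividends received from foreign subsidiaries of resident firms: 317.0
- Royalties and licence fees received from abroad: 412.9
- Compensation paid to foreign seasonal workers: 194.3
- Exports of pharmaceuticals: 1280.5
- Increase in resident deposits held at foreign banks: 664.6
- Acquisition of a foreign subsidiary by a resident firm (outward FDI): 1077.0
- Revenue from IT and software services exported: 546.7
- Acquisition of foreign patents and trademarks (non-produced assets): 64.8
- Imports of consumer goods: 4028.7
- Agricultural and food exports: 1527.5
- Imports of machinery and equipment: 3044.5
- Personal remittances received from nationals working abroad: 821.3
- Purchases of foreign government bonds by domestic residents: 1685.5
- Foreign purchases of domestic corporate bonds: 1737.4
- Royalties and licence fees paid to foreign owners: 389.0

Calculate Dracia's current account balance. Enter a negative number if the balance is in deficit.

-1443.6

Goods: -3044.5 + 1527.5 - 4028.7 + 1280.5 = -4265.2
Services: -389.0 + 546.7 + 412.9 + 665.6 + 561.5 = 1797.7
Primary income: -194.3 + 287.1 - 207.2 + 317.0 = 202.6
Secondary income: 821.3
Current account = (-4265.2) + 1797.7 + 202.6 + 821.3 = -1443.6
(Excluded from the current account — financial account: increase in resident deposits held at foreign banks 664.6, acquisition of a foreign subsidiary by a resident firm (outward FDI) 1077.0, purchases of foreign government bonds by domestic residents 1685.5, foreign purchases of domestic corporate bonds 1737.4; capital account: acquisition of foreign patents and trademarks (non-produced assets) 64.8.)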